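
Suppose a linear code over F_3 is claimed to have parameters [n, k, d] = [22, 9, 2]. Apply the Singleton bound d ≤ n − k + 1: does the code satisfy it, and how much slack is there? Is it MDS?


Singleton RHS = n − k + 1 = 14, slack = 12, bound satisfied, not MDS.

Singleton bound: d ≤ n − k + 1.
Here n = 22, k = 9, so n − k + 1 = 14.
Given d = 2, check d ≤ 14: YES.
Slack = (n − k + 1) − d = 12.
The code is NOT MDS (slack = 12 > 0).
Description: the claimed parameters are [22, 9, 2]_3; such a code would be non-MDS.


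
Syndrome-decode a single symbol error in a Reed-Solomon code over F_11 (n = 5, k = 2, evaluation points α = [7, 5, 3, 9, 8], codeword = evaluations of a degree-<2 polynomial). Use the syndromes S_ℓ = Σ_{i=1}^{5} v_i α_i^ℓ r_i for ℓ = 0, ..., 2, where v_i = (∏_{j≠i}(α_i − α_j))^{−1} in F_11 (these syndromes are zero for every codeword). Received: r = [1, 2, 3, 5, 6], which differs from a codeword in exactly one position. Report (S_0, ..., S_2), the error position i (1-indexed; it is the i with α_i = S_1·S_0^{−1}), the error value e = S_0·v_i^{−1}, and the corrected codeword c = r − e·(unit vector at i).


S = (4, 3, 5), error at position 4, error magnitude e = 5, c = [1, 2, 3, 0, 6].

Step 1: column multipliers v_i = (∏_{j≠i}(α_i − α_j))^{−1} mod 11.
  i = 1 (α = 7): (7−5)(7−3)(7−9)(7−8) = 2·4·(−2)·(−1) = 16 ≡ 5, so v_1 = 5^{−1} = 9 (mod 11).
  i = 2 (α = 5): (5−7)(5−3)(5−9)(5−8) = (−2)·2·(−4)·(−3) = −48 ≡ 7, so v_2 = 7^{−1} = 8 (mod 11).
  i = 3 (α = 3): (3−7)(3−5)(3−9)(3−8) = (−4)·(−2)·(−6)·(−5) = 240 ≡ 9, so v_3 = 9^{−1} = 5 (mod 11).
  i = 4 (α = 9): (9−7)(9−5)(9−3)(9−8) = 2·4·6·1 = 48 ≡ 4, so v_4 = 4^{−1} = 3 (mod 11).
  i = 5 (α = 8): (8−7)(8−5)(8−3)(8−9) = 1·3·5·(−1) = −15 ≡ 7, so v_5 = 7^{−1} = 8 (mod 11).
  v = [9, 8, 5, 3, 8].
Step 2: syndromes of r = [1, 2, 3, 5, 6] (all sums mod 11).
  S_0 = Σ v_i r_i = 9·1 + 8·2 + 5·3 + 3·5 + 8·6 = 103 ≡ 4.
  S_1 = Σ v_i α_i r_i = 9·7·1 + 8·5·2 + 5·3·3 + 3·9·5 + 8·8·6 = 707 ≡ 3.
  α_i^2 mod 11 = [5, 3, 9, 4, 9].
  S_2 = Σ v_i α_i^2 r_i = 9·5·1 + 8·3·2 + 5·9·3 + 3·4·5 + 8·9·6 = 720 ≡ 5.
  S = (4, 3, 5) ≠ 0, so r is not a codeword (an error is present).
Step 3: locate the error. For a single error e at position i, S_ℓ = v_i·e·α_i^ℓ, so α_err = S_1/S_0.
  S_0^{−1} = 4^{−1} = 3 (mod 11), so α_err = 3·3 = 9 ≡ 9 = α_4. Error position i = 4.
  Consistency check: S_2/S_1 = 5·4 = 20 ≡ 9 = α_err ✓ (single-error assumption holds).
Step 4: error magnitude e = S_0/v_4 = S_0·∏_{j≠4}(α_4 − α_j) = 4·4 = 16 ≡ 5 (mod 11).
Step 5: correct position 4: c_4 = r_4 − e = 5 − 5 ≡ 0 (mod 11). Hence c = [1, 2, 3, 0, 6].
  Check: interpolating c through the α_i gives m(x) = 10 + 5·x (degree < 2) with m(α_i) = c_i for every i, so c is indeed a codeword.


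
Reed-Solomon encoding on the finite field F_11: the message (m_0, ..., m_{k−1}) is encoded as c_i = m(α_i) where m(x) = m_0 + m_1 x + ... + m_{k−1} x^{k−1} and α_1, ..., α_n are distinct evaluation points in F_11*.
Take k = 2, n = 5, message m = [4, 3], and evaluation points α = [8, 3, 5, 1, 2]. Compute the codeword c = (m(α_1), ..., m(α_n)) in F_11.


c = [6, 2, 8, 7, 10]

Message polynomial: m(x) = 4 + 3·x (mod 11).
For each evaluation point α_i, compute m(α_i) mod 11:
  α_1 = 8: Horner steps 3 → 6, so m(8) = 6.
  α_2 = 3: Horner steps 3 → 2, so m(3) = 2.
  α_3 = 5: Horner steps 3 → 8, so m(5) = 8.
  α_4 = 1: Horner steps 3 → 7, so m(1) = 7.
  α_5 = 2: Horner steps 3 → 10, so m(2) = 10.
Codeword c = [6, 2, 8, 7, 10] ∈ F_11^5.


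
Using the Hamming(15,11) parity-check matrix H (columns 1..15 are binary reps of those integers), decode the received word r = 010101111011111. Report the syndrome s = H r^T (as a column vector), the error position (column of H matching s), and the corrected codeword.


s = (1, 1, 0, 1)^T, error position = 13, corrected codeword c = 010101111011011

Compute s = H r^T mod 2 one row at a time:
  s_1 = 1 + 1 + 0 + 1 + 1 + 1 + 1 + 1 = 7 ≡ 1 (mod 2).
  s_2 = 1 + 0 + 1 + 1 + 1 + 1 + 1 + 1 = 7 ≡ 1 (mod 2).
  s_3 = 1 + 0 + 1 + 1 + 0 + 1 + 1 + 1 = 6 ≡ 0 (mod 2).
  s_4 = 0 + 0 + 0 + 1 + 1 + 1 + 1 + 1 = 5 ≡ 1 (mod 2).
s = (1, 1, 0, 1)^T — this equals column 13 of H (binary 1101), so error is at position 13.
Correct: flip bit 13 of r = 010101111011111 to get c = 010101111011011.


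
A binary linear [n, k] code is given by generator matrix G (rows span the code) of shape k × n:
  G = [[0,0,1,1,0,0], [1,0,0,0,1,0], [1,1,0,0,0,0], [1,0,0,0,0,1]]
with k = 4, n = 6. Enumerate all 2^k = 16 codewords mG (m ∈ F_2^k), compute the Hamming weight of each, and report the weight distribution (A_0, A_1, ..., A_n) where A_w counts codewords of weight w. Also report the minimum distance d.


Weight distribution: A_0 = 1, A_2 = 7, A_4 = 7, A_6 = 1. Minimum distance d = 2.

Enumerate all 2^4 = 16 messages m ∈ F_2^4.
For each, compute codeword c = mG in F_2^6, then tally its weight.
  m = 0000 → c = 000000, weight = 0.
  m = 1000 → c = 001100, weight = 2.
  m = 0100 → c = 100010, weight = 2.
  m = 1100 → c = 101110, weight = 4.
  m = 0010 → c = 110000, weight = 2.
  m = 1010 → c = 111100, weight = 4.
  m = 0110 → c = 010010, weight = 2.
  m = 1110 → c = 011110, weight = 4.
  m = 0001 → c = 100001, weight = 2.
  m = 1001 → c = 101101, weight = 4.
  m = 0101 → c = 000011, weight = 2.
  m = 1101 → c = 001111, weight = 4.
  m = 0011 → c = 010001, weight = 2.
  m = 1011 → c = 011101, weight = 4.
  m = 0111 → c = 110011, weight = 4.
  m = 1111 → c = 111111, weight = 6.
Tally weights:
  weight 0: 1 codewords.
  weight 2: 7 codewords.
  weight 4: 7 codewords.
  weight 6: 1 codewords.
Minimum distance d = smallest w > 0 with A_w > 0 = 2.
Sanity: Σ A_w = 16 = 2^4 = 16 ✓.


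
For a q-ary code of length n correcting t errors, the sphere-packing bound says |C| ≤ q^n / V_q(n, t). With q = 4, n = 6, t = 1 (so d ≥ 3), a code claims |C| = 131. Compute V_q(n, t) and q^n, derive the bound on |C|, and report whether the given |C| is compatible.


V_q(n, t) = 19, q^n = 4096, Hamming bound = 215, |C| = 131 ≤ bound (satisfied).

Step 1: Compute V_q(n, t) = Σ_{j=0}^1 C(n, j) (q−1)^j.
  j = 0: C(6,0)·(3)^0 = 1·1 = 1.
  j = 1: C(6,1)·(3)^1 = 6·3 = 18.
  V_q(n, t) = 1 + 18 = 19.
Step 2: q^n = 4^6 = 4096.
Step 3: Hamming bound ⌊q^n / V_q(n,t)⌋ = ⌊4096/19⌋ = 215.
Step 4: Compare |C| = 131 to 215: satisfied.
The claimed |C| lies below the Hamming bound.


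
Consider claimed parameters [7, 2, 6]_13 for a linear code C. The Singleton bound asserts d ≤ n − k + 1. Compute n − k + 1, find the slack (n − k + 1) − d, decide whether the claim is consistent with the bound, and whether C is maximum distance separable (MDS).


Singleton RHS = n − k + 1 = 6, slack = 0, bound satisfied, MDS.

Singleton bound: d ≤ n − k + 1.
Here n = 7, k = 2, so n − k + 1 = 6.
Given d = 6, check d ≤ 6: YES.
Slack = (n − k + 1) − d = 0.
The code is MDS (slack = 0).
Description: the claimed parameters are [7, 2, 6]_13; such a code would be MDS (meets Singleton bound).


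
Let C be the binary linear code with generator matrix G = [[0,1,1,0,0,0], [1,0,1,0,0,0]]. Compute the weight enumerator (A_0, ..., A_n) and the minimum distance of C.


Weight distribution: A_0 = 1, A_2 = 3. Minimum distance d = 2.

Enumerate all 2^2 = 4 messages m ∈ F_2^2.
For each, compute codeword c = mG in F_2^6, then tally its weight.
  m = 00 → c = 000000, weight = 0.
  m = 10 → c = 011000, weight = 2.
  m = 01 → c = 101000, weight = 2.
  m = 11 → c = 110000, weight = 2.
Tally weights:
  weight 0: 1 codewords.
  weight 2: 3 codewords.
Minimum distance d = smallest w > 0 with A_w > 0 = 2.
Sanity: Σ A_w = 4 = 2^2 = 4 ✓.


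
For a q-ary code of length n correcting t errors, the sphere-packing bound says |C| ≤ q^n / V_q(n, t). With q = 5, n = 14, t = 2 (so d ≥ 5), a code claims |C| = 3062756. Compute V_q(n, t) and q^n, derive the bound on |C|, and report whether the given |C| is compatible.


V_q(n, t) = 1513, q^n = 6103515625, Hamming bound = 4034048, |C| = 3062756 ≤ bound (satisfied).

Step 1: Compute V_q(n, t) = Σ_{j=0}^2 C(n, j) (q−1)^j.
  j = 0: C(14,0)·(4)^0 = 1·1 = 1.
  j = 1: C(14,1)·(4)^1 = 14·4 = 56.
  j = 2: C(14,2)·(4)^2 = 91·16 = 1456.
  V_q(n, t) = 1 + 56 + 1456 = 1513.
Step 2: q^n = 5^14 = 6103515625.
Step 3: Hamming bound ⌊q^n / V_q(n,t)⌋ = ⌊6103515625/1513⌋ = 4034048.
Step 4: Compare |C| = 3062756 to 4034048: satisfied.
The claimed |C| lies below the Hamming bound.


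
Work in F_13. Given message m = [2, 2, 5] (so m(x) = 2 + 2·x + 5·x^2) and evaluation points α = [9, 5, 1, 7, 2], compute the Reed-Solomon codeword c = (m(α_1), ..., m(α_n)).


c = [9, 7, 9, 1, 0]

Message polynomial: m(x) = 2 + 2·x + 5·x^2 (mod 13).
For each evaluation point α_i, compute m(α_i) mod 13:
  α_1 = 9: Horner steps 5 → 8 → 9, so m(9) = 9.
  α_2 = 5: Horner steps 5 → 1 → 7, so m(5) = 7.
  α_3 = 1: Horner steps 5 → 7 → 9, so m(1) = 9.
  α_4 = 7: Horner steps 5 → 11 → 1, so m(7) = 1.
  α_5 = 2: Horner steps 5 → 12 → 0, so m(2) = 0.
Codeword c = [9, 7, 9, 1, 0] ∈ F_13^5.


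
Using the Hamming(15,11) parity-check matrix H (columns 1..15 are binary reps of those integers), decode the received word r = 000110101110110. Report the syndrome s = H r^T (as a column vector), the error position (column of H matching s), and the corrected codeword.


s = (1, 1, 0, 1)^T, error position = 13, corrected codeword c = 000110101110010

Compute s = H r^T mod 2 one row at a time:
  s_1 = 0 + 1 + 1 + 1 + 0 + 1 + 1 + 0 = 5 ≡ 1 (mod 2).
  s_2 = 1 + 1 + 0 + 1 + 0 + 1 + 1 + 0 = 5 ≡ 1 (mod 2).
  s_3 = 0 + 0 + 0 + 1 + 1 + 1 + 1 + 0 = 4 ≡ 0 (mod 2).
  s_4 = 0 + 0 + 1 + 1 + 1 + 1 + 1 + 0 = 5 ≡ 1 (mod 2).
s = (1, 1, 0, 1)^T — this equals column 13 of H (binary 1101), so error is at position 13.
Correct: flip bit 13 of r = 000110101110110 to get c = 000110101110010.


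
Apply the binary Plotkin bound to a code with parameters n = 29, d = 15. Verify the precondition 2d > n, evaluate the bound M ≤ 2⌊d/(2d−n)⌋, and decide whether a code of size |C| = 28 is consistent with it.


Plotkin bound M ≤ 30; given |C| = 28 ≤ bound (satisfied).

Check applicability: 2d = 30, n = 29.
2d − n = 1 > 0, so Plotkin applies.
Compute d/(2d−n) = 15/1 ≈ 15.0000.
⌊d/(2d−n)⌋ = 15.
Plotkin bound: M ≤ 2·15 = 30.
Given |C| = 28, check: satisfied.
This |C| is below the Plotkin bound.


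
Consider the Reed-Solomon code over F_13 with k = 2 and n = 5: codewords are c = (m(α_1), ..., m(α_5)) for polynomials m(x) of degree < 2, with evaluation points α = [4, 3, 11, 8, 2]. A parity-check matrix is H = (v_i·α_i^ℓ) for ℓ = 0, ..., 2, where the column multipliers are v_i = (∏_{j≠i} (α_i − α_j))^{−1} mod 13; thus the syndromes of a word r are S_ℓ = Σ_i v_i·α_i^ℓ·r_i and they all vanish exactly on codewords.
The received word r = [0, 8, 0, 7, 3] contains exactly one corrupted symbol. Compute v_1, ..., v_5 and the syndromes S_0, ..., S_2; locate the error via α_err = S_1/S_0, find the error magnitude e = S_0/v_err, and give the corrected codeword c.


S = (1, 11, 4), error at position 3, error magnitude e = 4, c = [0, 8, 9, 7, 3].

Step 1: column multipliers v_i = (∏_{j≠i}(α_i − α_j))^{−1} mod 13.
  i = 1 (α = 4): (4−3)(4−11)(4−8)(4−2) = 1·(−7)·(−4)·2 = 56 ≡ 4, so v_1 = 4^{−1} = 10 (mod 13).
  i = 2 (α = 3): (3−4)(3−11)(3−8)(3−2) = (−1)·(−8)·(−5)·1 = −40 ≡ 12, so v_2 = 12^{−1} = 12 (mod 13).
  i = 3 (α = 11): (11−4)(11−3)(11−8)(11−2) = 7·8·3·9 = 1512 ≡ 4, so v_3 = 4^{−1} = 10 (mod 13).
  i = 4 (α = 8): (8−4)(8−3)(8−11)(8−2) = 4·5·(−3)·6 = −360 ≡ 4, so v_4 = 4^{−1} = 10 (mod 13).
  i = 5 (α = 2): (2−4)(2−3)(2−11)(2−8) = (−2)·(−1)·(−9)·(−6) = 108 ≡ 4, so v_5 = 4^{−1} = 10 (mod 13).
  v = [10, 12, 10, 10, 10].
Step 2: syndromes of r = [0, 8, 0, 7, 3] (all sums mod 13).
  S_0 = Σ v_i r_i = 10·0 + 12·8 + 10·0 + 10·7 + 10·3 = 196 ≡ 1.
  S_1 = Σ v_i α_i r_i = 10·4·0 + 12·3·8 + 10·11·0 + 10·8·7 + 10·2·3 = 908 ≡ 11.
  α_i^2 mod 13 = [3, 9, 4, 12, 4].
  S_2 = Σ v_i α_i^2 r_i = 10·3·0 + 12·9·8 + 10·4·0 + 10·12·7 + 10·4·3 = 1824 ≡ 4.
  S = (1, 11, 4) ≠ 0, so r is not a codeword (an error is present).
Step 3: locate the error. For a single error e at position i, S_ℓ = v_i·e·α_i^ℓ, so α_err = S_1/S_0.
  S_0^{−1} = 1^{−1} = 1 (mod 13), so α_err = 11·1 = 11 ≡ 11 = α_3. Error position i = 3.
  Consistency check: S_2/S_1 = 4·6 = 24 ≡ 11 = α_err ✓ (single-error assumption holds).
Step 4: error magnitude e = S_0/v_3 = S_0·∏_{j≠3}(α_3 − α_j) = 1·4 = 4 ≡ 4 (mod 13).
Step 5: correct position 3: c_3 = r_3 − e = 0 − 4 ≡ 9 (mod 13). Hence c = [0, 8, 9, 7, 3].
  Check: interpolating c through the α_i gives m(x) = 6 + 5·x (degree < 2) with m(α_i) = c_i for every i, so c is indeed a codeword.


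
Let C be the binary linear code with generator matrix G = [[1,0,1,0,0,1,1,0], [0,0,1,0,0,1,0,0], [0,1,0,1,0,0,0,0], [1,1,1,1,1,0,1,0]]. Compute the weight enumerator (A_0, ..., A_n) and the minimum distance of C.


Weight distribution: A_0 = 1, A_2 = 5, A_4 = 7, A_6 = 3. Minimum distance d = 2.

Enumerate all 2^4 = 16 messages m ∈ F_2^4.
For each, compute codeword c = mG in F_2^8, then tally its weight.
  m = 0000 → c = 00000000, weight = 0.
  m = 1000 → c = 10100110, weight = 4.
  m = 0100 → c = 00100100, weight = 2.
  m = 1100 → c = 10000010, weight = 2.
  m = 0010 → c = 01010000, weight = 2.
  m = 1010 → c = 11110110, weight = 6.
  m = 0110 → c = 01110100, weight = 4.
  m = 1110 → c = 11010010, weight = 4.
  m = 0001 → c = 11111010, weight = 6.
  m = 1001 → c = 01011100, weight = 4.
  m = 0101 → c = 11011110, weight = 6.
  m = 1101 → c = 01111000, weight = 4.
  m = 0011 → c = 10101010, weight = 4.
  m = 1011 → c = 00001100, weight = 2.
  m = 0111 → c = 10001110, weight = 4.
  m = 1111 → c = 00101000, weight = 2.
Tally weights:
  weight 0: 1 codewords.
  weight 2: 5 codewords.
  weight 4: 7 codewords.
  weight 6: 3 codewords.
Minimum distance d = smallest w > 0 with A_w > 0 = 2.
Sanity: Σ A_w = 16 = 2^4 = 16 ✓.


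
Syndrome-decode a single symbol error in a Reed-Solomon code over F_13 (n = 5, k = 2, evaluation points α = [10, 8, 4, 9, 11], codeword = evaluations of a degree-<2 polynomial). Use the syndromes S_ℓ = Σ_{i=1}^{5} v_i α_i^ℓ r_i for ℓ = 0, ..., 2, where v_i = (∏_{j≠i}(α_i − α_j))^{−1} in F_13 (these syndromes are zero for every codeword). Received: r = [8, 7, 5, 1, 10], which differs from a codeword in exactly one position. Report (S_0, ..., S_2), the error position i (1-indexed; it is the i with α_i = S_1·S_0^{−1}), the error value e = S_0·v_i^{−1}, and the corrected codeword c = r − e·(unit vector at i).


S = (7, 12, 2), error at position 5, error magnitude e = 8, c = [8, 7, 5, 1, 2].

Step 1: column multipliers v_i = (∏_{j≠i}(α_i − α_j))^{−1} mod 13.
  i = 1 (α = 10): (10−8)(10−4)(10−9)(10−11) = 2·6·1·(−1) = −12 ≡ 1, so v_1 = 1^{−1} = 1 (mod 13).
  i = 2 (α = 8): (8−10)(8−4)(8−9)(8−11) = (−2)·4·(−1)·(−3) = −24 ≡ 2, so v_2 = 2^{−1} = 7 (mod 13).
  i = 3 (α = 4): (4−10)(4−8)(4−9)(4−11) = (−6)·(−4)·(−5)·(−7) = 840 ≡ 8, so v_3 = 8^{−1} = 5 (mod 13).
  i = 4 (α = 9): (9−10)(9−8)(9−4)(9−11) = (−1)·1·5·(−2) = 10 ≡ 10, so v_4 = 10^{−1} = 4 (mod 13).
  i = 5 (α = 11): (11−10)(11−8)(11−4)(11−9) = 1·3·7·2 = 42 ≡ 3, so v_5 = 3^{−1} = 9 (mod 13).
  v = [1, 7, 5, 4, 9].
Step 2: syndromes of r = [8, 7, 5, 1, 10] (all sums mod 13).
  S_0 = Σ v_i r_i = 1·8 + 7·7 + 5·5 + 4·1 + 9·10 = 176 ≡ 7.
  S_1 = Σ v_i α_i r_i = 1·10·8 + 7·8·7 + 5·4·5 + 4·9·1 + 9·11·10 = 1598 ≡ 12.
  α_i^2 mod 13 = [9, 12, 3, 3, 4].
  S_2 = Σ v_i α_i^2 r_i = 1·9·8 + 7·12·7 + 5·3·5 + 4·3·1 + 9·4·10 = 1107 ≡ 2.
  S = (7, 12, 2) ≠ 0, so r is not a codeword (an error is present).
Step 3: locate the error. For a single error e at position i, S_ℓ = v_i·e·α_i^ℓ, so α_err = S_1/S_0.
  S_0^{−1} = 7^{−1} = 2 (mod 13), so α_err = 12·2 = 24 ≡ 11 = α_5. Error position i = 5.
  Consistency check: S_2/S_1 = 2·12 = 24 ≡ 11 = α_err ✓ (single-error assumption holds).
Step 4: error magnitude e = S_0/v_5 = S_0·∏_{j≠5}(α_5 − α_j) = 7·3 = 21 ≡ 8 (mod 13).
Step 5: correct position 5: c_5 = r_5 − e = 10 − 8 ≡ 2 (mod 13). Hence c = [8, 7, 5, 1, 2].
  Check: interpolating c through the α_i gives m(x) = 3 + 7·x (degree < 2) with m(α_i) = c_i for every i, so c is indeed a codeword.


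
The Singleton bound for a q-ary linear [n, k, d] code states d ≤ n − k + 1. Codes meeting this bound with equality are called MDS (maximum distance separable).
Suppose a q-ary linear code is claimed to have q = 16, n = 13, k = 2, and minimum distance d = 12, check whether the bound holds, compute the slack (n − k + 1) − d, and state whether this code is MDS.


Singleton RHS = n − k + 1 = 12, slack = 0, bound satisfied, MDS.

Singleton bound: d ≤ n − k + 1.
Here n = 13, k = 2, so n − k + 1 = 12.
Given d = 12, check d ≤ 12: YES.
Slack = (n − k + 1) − d = 0.
The code is MDS (slack = 0).
Description: the claimed parameters are [13, 2, 12]_16; such a code would be MDS (meets Singleton bound).


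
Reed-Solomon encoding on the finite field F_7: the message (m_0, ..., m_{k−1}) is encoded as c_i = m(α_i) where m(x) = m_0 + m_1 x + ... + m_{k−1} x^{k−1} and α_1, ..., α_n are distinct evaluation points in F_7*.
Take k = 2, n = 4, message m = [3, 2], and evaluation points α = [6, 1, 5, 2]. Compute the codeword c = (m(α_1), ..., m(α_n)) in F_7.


c = [1, 5, 6, 0]

Message polynomial: m(x) = 3 + 2·x (mod 7).
For each evaluation point α_i, compute m(α_i) mod 7:
  α_1 = 6: Horner steps 2 → 1, so m(6) = 1.
  α_2 = 1: Horner steps 2 → 5, so m(1) = 5.
  α_3 = 5: Horner steps 2 → 6, so m(5) = 6.
  α_4 = 2: Horner steps 2 → 0, so m(2) = 0.
Codeword c = [1, 5, 6, 0] ∈ F_7^4.


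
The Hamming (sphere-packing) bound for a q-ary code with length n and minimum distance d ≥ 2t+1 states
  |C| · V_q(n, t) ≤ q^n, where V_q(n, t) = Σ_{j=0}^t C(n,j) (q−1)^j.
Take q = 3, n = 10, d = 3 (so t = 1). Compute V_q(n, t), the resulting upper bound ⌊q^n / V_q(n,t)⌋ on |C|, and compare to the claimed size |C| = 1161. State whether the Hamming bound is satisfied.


V_q(n, t) = 21, q^n = 59049, Hamming bound = 2811, |C| = 1161 ≤ bound (satisfied).

Step 1: Compute V_q(n, t) = Σ_{j=0}^1 C(n, j) (q−1)^j.
  j = 0: C(10,0)·(2)^0 = 1·1 = 1.
  j = 1: C(10,1)·(2)^1 = 10·2 = 20.
  V_q(n, t) = 1 + 20 = 21.
Step 2: q^n = 3^10 = 59049.
Step 3: Hamming bound ⌊q^n / V_q(n,t)⌋ = ⌊59049/21⌋ = 2811.
Step 4: Compare |C| = 1161 to 2811: satisfied.
The claimed |C| lies below the Hamming bound.


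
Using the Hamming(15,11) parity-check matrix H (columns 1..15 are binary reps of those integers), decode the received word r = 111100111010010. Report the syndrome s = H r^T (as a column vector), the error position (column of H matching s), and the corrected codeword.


s = (0, 1, 1, 1)^T, error position = 7, corrected codeword c = 111100011010010

Compute s = H r^T mod 2 one row at a time:
  s_1 = 1 + 1 + 0 + 1 + 0 + 0 + 1 + 0 = 4 ≡ 0 (mod 2).
  s_2 = 1 + 0 + 0 + 1 + 0 + 0 + 1 + 0 = 3 ≡ 1 (mod 2).
  s_3 = 1 + 1 + 0 + 1 + 0 + 1 + 1 + 0 = 5 ≡ 1 (mod 2).
  s_4 = 1 + 1 + 0 + 1 + 1 + 1 + 0 + 0 = 5 ≡ 1 (mod 2).
s = (0, 1, 1, 1)^T — this equals column 7 of H (binary 0111), so error is at position 7.
Correct: flip bit 7 of r = 111100111010010 to get c = 111100011010010.


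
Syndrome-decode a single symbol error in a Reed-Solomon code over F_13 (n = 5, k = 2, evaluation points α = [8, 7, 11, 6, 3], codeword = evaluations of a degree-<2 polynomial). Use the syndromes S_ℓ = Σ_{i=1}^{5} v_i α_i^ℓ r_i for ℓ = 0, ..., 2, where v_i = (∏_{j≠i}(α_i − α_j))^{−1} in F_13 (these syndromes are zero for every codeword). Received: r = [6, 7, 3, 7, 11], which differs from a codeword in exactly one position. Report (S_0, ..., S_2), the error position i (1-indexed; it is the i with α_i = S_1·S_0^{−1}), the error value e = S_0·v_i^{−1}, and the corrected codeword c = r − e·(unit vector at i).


S = (10, 8, 9), error at position 4, error magnitude e = 12, c = [6, 7, 3, 8, 11].

Step 1: column multipliers v_i = (∏_{j≠i}(α_i − α_j))^{−1} mod 13.
  i = 1 (α = 8): (8−7)(8−11)(8−6)(8−3) = 1·(−3)·2·5 = −30 ≡ 9, so v_1 = 9^{−1} = 3 (mod 13).
  i = 2 (α = 7): (7−8)(7−11)(7−6)(7−3) = (−1)·(−4)·1·4 = 16 ≡ 3, so v_2 = 3^{−1} = 9 (mod 13).
  i = 3 (α = 11): (11−8)(11−7)(11−6)(11−3) = 3·4·5·8 = 480 ≡ 12, so v_3 = 12^{−1} = 12 (mod 13).
  i = 4 (α = 6): (6−8)(6−7)(6−11)(6−3) = (−2)·(−1)·(−5)·3 = −30 ≡ 9, so v_4 = 9^{−1} = 3 (mod 13).
  i = 5 (α = 3): (3−8)(3−7)(3−11)(3−6) = (−5)·(−4)·(−8)·(−3) = 480 ≡ 12, so v_5 = 12^{−1} = 12 (mod 13).
  v = [3, 9, 12, 3, 12].
Step 2: syndromes of r = [6, 7, 3, 7, 11] (all sums mod 13).
  S_0 = Σ v_i r_i = 3·6 + 9·7 + 12·3 + 3·7 + 12·11 = 270 ≡ 10.
  S_1 = Σ v_i α_i r_i = 3·8·6 + 9·7·7 + 12·11·3 + 3·6·7 + 12·3·11 = 1503 ≡ 8.
  α_i^2 mod 13 = [12, 10, 4, 10, 9].
  S_2 = Σ v_i α_i^2 r_i = 3·12·6 + 9·10·7 + 12·4·3 + 3·10·7 + 12·9·11 = 2388 ≡ 9.
  S = (10, 8, 9) ≠ 0, so r is not a codeword (an error is present).
Step 3: locate the error. For a single error e at position i, S_ℓ = v_i·e·α_i^ℓ, so α_err = S_1/S_0.
  S_0^{−1} = 10^{−1} = 4 (mod 13), so α_err = 8·4 = 32 ≡ 6 = α_4. Error position i = 4.
  Consistency check: S_2/S_1 = 9·5 = 45 ≡ 6 = α_err ✓ (single-error assumption holds).
Step 4: error magnitude e = S_0/v_4 = S_0·∏_{j≠4}(α_4 − α_j) = 10·9 = 90 ≡ 12 (mod 13).
Step 5: correct position 4: c_4 = r_4 − e = 7 − 12 ≡ 8 (mod 13). Hence c = [6, 7, 3, 8, 11].
  Check: interpolating c through the α_i gives m(x) = 1 + 12·x (degree < 2) with m(α_i) = c_i for every i, so c is indeed a codeword.


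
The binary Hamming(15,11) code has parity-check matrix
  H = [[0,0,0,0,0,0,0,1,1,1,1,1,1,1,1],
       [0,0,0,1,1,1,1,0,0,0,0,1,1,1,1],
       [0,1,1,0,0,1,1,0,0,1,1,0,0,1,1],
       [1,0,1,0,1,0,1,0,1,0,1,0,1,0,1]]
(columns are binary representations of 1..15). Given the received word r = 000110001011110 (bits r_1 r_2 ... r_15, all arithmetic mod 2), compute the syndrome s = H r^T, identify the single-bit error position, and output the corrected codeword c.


s = (1, 1, 0, 0)^T, error position = 12, corrected codeword c = 000110001010110

Compute s = H r^T mod 2 one row at a time:
  s_1 = 0 + 1 + 0 + 1 + 1 + 1 + 1 + 0 = 5 ≡ 1 (mod 2).
  s_2 = 1 + 1 + 0 + 0 + 1 + 1 + 1 + 0 = 5 ≡ 1 (mod 2).
  s_3 = 0 + 0 + 0 + 0 + 0 + 1 + 1 + 0 = 2 ≡ 0 (mod 2).
  s_4 = 0 + 0 + 1 + 0 + 1 + 1 + 1 + 0 = 4 ≡ 0 (mod 2).
s = (1, 1, 0, 0)^T — this equals column 12 of H (binary 1100), so error is at position 12.
Correct: flip bit 12 of r = 000110001011110 to get c = 000110001010110.


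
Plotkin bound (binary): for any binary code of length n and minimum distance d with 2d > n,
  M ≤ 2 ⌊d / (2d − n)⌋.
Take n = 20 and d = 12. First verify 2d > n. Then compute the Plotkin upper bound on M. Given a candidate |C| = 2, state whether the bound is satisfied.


Plotkin bound M ≤ 6; given |C| = 2 ≤ bound (satisfied).

Check applicability: 2d = 24, n = 20.
2d − n = 4 > 0, so Plotkin applies.
Compute d/(2d−n) = 12/4 ≈ 3.0000.
⌊d/(2d−n)⌋ = 3.
Plotkin bound: M ≤ 2·3 = 6.
Given |C| = 2, check: satisfied.
This |C| is below the Plotkin bound.


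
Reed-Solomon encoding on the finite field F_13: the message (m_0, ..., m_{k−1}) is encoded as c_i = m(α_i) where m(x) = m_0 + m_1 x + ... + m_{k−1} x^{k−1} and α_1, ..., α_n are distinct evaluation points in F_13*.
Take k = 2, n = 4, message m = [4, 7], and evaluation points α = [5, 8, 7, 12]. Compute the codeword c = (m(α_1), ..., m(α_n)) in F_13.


c = [0, 8, 1, 10]

Message polynomial: m(x) = 4 + 7·x (mod 13).
For each evaluation point α_i, compute m(α_i) mod 13:
  α_1 = 5: Horner steps 7 → 0, so m(5) = 0.
  α_2 = 8: Horner steps 7 → 8, so m(8) = 8.
  α_3 = 7: Horner steps 7 → 1, so m(7) = 1.
  α_4 = 12: Horner steps 7 → 10, so m(12) = 10.
Codeword c = [0, 8, 1, 10] ∈ F_13^4.


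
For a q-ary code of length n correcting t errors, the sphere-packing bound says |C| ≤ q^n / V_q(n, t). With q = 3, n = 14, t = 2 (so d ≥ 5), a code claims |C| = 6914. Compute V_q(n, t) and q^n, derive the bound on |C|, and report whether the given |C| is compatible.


V_q(n, t) = 393, q^n = 4782969, Hamming bound = 12170, |C| = 6914 ≤ bound (satisfied).

Step 1: Compute V_q(n, t) = Σ_{j=0}^2 C(n, j) (q−1)^j.
  j = 0: C(14,0)·(2)^0 = 1·1 = 1.
  j = 1: C(14,1)·(2)^1 = 14·2 = 28.
  j = 2: C(14,2)·(2)^2 = 91·4 = 364.
  V_q(n, t) = 1 + 28 + 364 = 393.
Step 2: q^n = 3^14 = 4782969.
Step 3: Hamming bound ⌊q^n / V_q(n,t)⌋ = ⌊4782969/393⌋ = 12170.
Step 4: Compare |C| = 6914 to 12170: satisfied.
The claimed |C| lies below the Hamming bound.


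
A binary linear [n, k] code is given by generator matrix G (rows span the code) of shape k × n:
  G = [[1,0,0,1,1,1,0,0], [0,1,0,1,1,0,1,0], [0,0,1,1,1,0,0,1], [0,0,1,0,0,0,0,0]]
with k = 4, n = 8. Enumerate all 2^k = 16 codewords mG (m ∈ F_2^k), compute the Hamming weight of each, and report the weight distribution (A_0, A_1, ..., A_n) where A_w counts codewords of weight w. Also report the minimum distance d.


Weight distribution: A_0 = 1, A_1 = 1, A_3 = 3, A_4 = 6, A_5 = 3, A_7 = 1, A_8 = 1. Minimum distance d = 1.

Enumerate all 2^4 = 16 messages m ∈ F_2^4.
For each, compute codeword c = mG in F_2^8, then tally its weight.
  m = 0000 → c = 00000000, weight = 0.
  m = 1000 → c = 10011100, weight = 4.
  m = 0100 → c = 01011010, weight = 4.
  m = 1100 → c = 11000110, weight = 4.
  m = 0010 → c = 00111001, weight = 4.
  m = 1010 → c = 10100101, weight = 4.
  m = 0110 → c = 01100011, weight = 4.
  m = 1110 → c = 11111111, weight = 8.
  m = 0001 → c = 00100000, weight = 1.
  m = 1001 → c = 10111100, weight = 5.
  m = 0101 → c = 01111010, weight = 5.
  m = 1101 → c = 11100110, weight = 5.
  m = 0011 → c = 00011001, weight = 3.
  m = 1011 → c = 10000101, weight = 3.
  m = 0111 → c = 01000011, weight = 3.
  m = 1111 → c = 11011111, weight = 7.
Tally weights:
  weight 0: 1 codewords.
  weight 1: 1 codewords.
  weight 3: 3 codewords.
  weight 4: 6 codewords.
  weight 5: 3 codewords.
  weight 7: 1 codewords.
  weight 8: 1 codewords.
Minimum distance d = smallest w > 0 with A_w > 0 = 1.
Sanity: Σ A_w = 16 = 2^4 = 16 ✓.


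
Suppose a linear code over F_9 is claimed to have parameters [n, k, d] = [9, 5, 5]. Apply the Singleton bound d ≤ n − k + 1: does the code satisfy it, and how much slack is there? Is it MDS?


Singleton RHS = n − k + 1 = 5, slack = 0, bound satisfied, MDS.

Singleton bound: d ≤ n − k + 1.
Here n = 9, k = 5, so n − k + 1 = 5.
Given d = 5, check d ≤ 5: YES.
Slack = (n − k + 1) − d = 0.
The code is MDS (slack = 0).
Description: the claimed parameters are [9, 5, 5]_9; such a code would be MDS (meets Singleton bound).


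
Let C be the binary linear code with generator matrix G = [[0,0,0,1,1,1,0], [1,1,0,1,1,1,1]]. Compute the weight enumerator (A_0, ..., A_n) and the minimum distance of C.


Weight distribution: A_0 = 1, A_3 = 2, A_6 = 1. Minimum distance d = 3.

Enumerate all 2^2 = 4 messages m ∈ F_2^2.
For each, compute codeword c = mG in F_2^7, then tally its weight.
  m = 00 → c = 0000000, weight = 0.
  m = 10 → c = 0001110, weight = 3.
  m = 01 → c = 1101111, weight = 6.
  m = 11 → c = 1100001, weight = 3.
Tally weights:
  weight 0: 1 codewords.
  weight 3: 2 codewords.
  weight 6: 1 codewords.
Minimum distance d = smallest w > 0 with A_w > 0 = 3.
Sanity: Σ A_w = 4 = 2^2 = 4 ✓.


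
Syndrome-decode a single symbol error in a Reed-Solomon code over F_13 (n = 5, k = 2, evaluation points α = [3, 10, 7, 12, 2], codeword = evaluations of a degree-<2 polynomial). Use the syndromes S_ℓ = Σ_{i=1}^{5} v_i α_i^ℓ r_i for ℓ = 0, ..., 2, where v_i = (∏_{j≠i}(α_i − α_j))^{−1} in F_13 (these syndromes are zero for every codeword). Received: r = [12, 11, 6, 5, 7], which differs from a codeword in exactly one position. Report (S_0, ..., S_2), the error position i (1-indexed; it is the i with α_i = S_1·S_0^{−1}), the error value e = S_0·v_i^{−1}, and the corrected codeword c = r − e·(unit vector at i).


S = (8, 2, 7), error at position 2, error magnitude e = 3, c = [12, 8, 6, 5, 7].

Step 1: column multipliers v_i = (∏_{j≠i}(α_i − α_j))^{−1} mod 13.
  i = 1 (α = 3): (3−10)(3−7)(3−12)(3−2) = (−7)·(−4)·(−9)·1 = −252 ≡ 8, so v_1 = 8^{−1} = 5 (mod 13).
  i = 2 (α = 10): (10−3)(10−7)(10−12)(10−2) = 7·3·(−2)·8 = −336 ≡ 2, so v_2 = 2^{−1} = 7 (mod 13).
  i = 3 (α = 7): (7−3)(7−10)(7−12)(7−2) = 4·(−3)·(−5)·5 = 300 ≡ 1, so v_3 = 1^{−1} = 1 (mod 13).
  i = 4 (α = 12): (12−3)(12−10)(12−7)(12−2) = 9·2·5·10 = 900 ≡ 3, so v_4 = 3^{−1} = 9 (mod 13).
  i = 5 (α = 2): (2−3)(2−10)(2−7)(2−12) = (−1)·(−8)·(−5)·(−10) = 400 ≡ 10, so v_5 = 10^{−1} = 4 (mod 13).
  v = [5, 7, 1, 9, 4].
Step 2: syndromes of r = [12, 11, 6, 5, 7] (all sums mod 13).
  S_0 = Σ v_i r_i = 5·12 + 7·11 + 1·6 + 9·5 + 4·7 = 216 ≡ 8.
  S_1 = Σ v_i α_i r_i = 5·3·12 + 7·10·11 + 1·7·6 + 9·12·5 + 4·2·7 = 1588 ≡ 2.
  α_i^2 mod 13 = [9, 9, 10, 1, 4].
  S_2 = Σ v_i α_i^2 r_i = 5·9·12 + 7·9·11 + 1·10·6 + 9·1·5 + 4·4·7 = 1450 ≡ 7.
  S = (8, 2, 7) ≠ 0, so r is not a codeword (an error is present).
Step 3: locate the error. For a single error e at position i, S_ℓ = v_i·e·α_i^ℓ, so α_err = S_1/S_0.
  S_0^{−1} = 8^{−1} = 5 (mod 13), so α_err = 2·5 = 10 ≡ 10 = α_2. Error position i = 2.
  Consistency check: S_2/S_1 = 7·7 = 49 ≡ 10 = α_err ✓ (single-error assumption holds).
Step 4: error magnitude e = S_0/v_2 = S_0·∏_{j≠2}(α_2 − α_j) = 8·2 = 16 ≡ 3 (mod 13).
Step 5: correct position 2: c_2 = r_2 − e = 11 − 3 ≡ 8 (mod 13). Hence c = [12, 8, 6, 5, 7].
  Check: interpolating c through the α_i gives m(x) = 10 + 5·x (degree < 2) with m(α_i) = c_i for every i, so c is indeed a codeword.


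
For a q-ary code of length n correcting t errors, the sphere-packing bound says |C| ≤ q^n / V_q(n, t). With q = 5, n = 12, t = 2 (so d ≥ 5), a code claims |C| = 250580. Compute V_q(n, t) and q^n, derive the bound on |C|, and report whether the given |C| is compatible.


V_q(n, t) = 1105, q^n = 244140625, Hamming bound = 220941, |C| = 250580 > bound (violated).

Step 1: Compute V_q(n, t) = Σ_{j=0}^2 C(n, j) (q−1)^j.
  j = 0: C(12,0)·(4)^0 = 1·1 = 1.
  j = 1: C(12,1)·(4)^1 = 12·4 = 48.
  j = 2: C(12,2)·(4)^2 = 66·16 = 1056.
  V_q(n, t) = 1 + 48 + 1056 = 1105.
Step 2: q^n = 5^12 = 244140625.
Step 3: Hamming bound ⌊q^n / V_q(n,t)⌋ = ⌊244140625/1105⌋ = 220941.
Step 4: Compare |C| = 250580 to 220941: violated.
The claimed |C| lies above the Hamming bound, so no 5-ary code of length 12 with d ≥ 5 can have 250580 codewords.


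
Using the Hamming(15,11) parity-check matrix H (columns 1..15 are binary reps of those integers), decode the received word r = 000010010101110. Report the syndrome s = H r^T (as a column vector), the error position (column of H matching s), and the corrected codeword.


s = (1, 0, 0, 0)^T, error position = 8, corrected codeword c = 000010000101110

Compute s = H r^T mod 2 one row at a time:
  s_1 = 1 + 0 + 1 + 0 + 1 + 1 + 1 + 0 = 5 ≡ 1 (mod 2).
  s_2 = 0 + 1 + 0 + 0 + 1 + 1 + 1 + 0 = 4 ≡ 0 (mod 2).
  s_3 = 0 + 0 + 0 + 0 + 1 + 0 + 1 + 0 = 2 ≡ 0 (mod 2).
  s_4 = 0 + 0 + 1 + 0 + 0 + 0 + 1 + 0 = 2 ≡ 0 (mod 2).
s = (1, 0, 0, 0)^T — this equals column 8 of H (binary 1000), so error is at position 8.
Correct: flip bit 8 of r = 000010010101110 to get c = 000010000101110.


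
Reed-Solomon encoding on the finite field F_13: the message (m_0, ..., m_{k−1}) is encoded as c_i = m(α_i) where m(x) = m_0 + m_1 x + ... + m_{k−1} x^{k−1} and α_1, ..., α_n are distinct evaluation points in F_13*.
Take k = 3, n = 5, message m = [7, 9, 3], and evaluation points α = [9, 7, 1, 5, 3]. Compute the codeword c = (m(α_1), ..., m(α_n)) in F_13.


c = [6, 9, 6, 10, 9]

Message polynomial: m(x) = 7 + 9·x + 3·x^2 (mod 13).
For each evaluation point α_i, compute m(α_i) mod 13:
  α_1 = 9: Horner steps 3 → 10 → 6, so m(9) = 6.
  α_2 = 7: Horner steps 3 → 4 → 9, so m(7) = 9.
  α_3 = 1: Horner steps 3 → 12 → 6, so m(1) = 6.
  α_4 = 5: Horner steps 3 → 11 → 10, so m(5) = 10.
  α_5 = 3: Horner steps 3 → 5 → 9, so m(3) = 9.
Codeword c = [6, 9, 6, 10, 9] ∈ F_13^5.


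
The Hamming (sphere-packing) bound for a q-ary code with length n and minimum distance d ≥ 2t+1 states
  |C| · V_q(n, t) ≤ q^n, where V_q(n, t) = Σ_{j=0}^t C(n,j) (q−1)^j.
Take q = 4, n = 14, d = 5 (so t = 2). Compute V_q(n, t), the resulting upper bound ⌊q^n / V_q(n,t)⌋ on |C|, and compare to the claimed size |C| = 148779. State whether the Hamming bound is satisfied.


V_q(n, t) = 862, q^n = 268435456, Hamming bound = 311410, |C| = 148779 ≤ bound (satisfied).

Step 1: Compute V_q(n, t) = Σ_{j=0}^2 C(n, j) (q−1)^j.
  j = 0: C(14,0)·(3)^0 = 1·1 = 1.
  j = 1: C(14,1)·(3)^1 = 14·3 = 42.
  j = 2: C(14,2)·(3)^2 = 91·9 = 819.
  V_q(n, t) = 1 + 42 + 819 = 862.
Step 2: q^n = 4^14 = 268435456.
Step 3: Hamming bound ⌊q^n / V_q(n,t)⌋ = ⌊268435456/862⌋ = 311410.
Step 4: Compare |C| = 148779 to 311410: satisfied.
The claimed |C| lies below the Hamming bound.


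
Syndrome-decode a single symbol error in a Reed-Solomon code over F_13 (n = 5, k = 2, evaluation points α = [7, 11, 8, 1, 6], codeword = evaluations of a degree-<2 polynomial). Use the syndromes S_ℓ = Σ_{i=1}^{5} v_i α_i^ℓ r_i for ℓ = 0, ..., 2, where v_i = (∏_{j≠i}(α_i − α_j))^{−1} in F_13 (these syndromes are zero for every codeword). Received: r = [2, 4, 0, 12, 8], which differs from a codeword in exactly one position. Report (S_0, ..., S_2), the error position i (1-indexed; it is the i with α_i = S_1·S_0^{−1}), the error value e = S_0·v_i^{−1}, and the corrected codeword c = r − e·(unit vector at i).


S = (3, 11, 10), error at position 3, error magnitude e = 4, c = [2, 4, 9, 12, 8].

Step 1: column multipliers v_i = (∏_{j≠i}(α_i − α_j))^{−1} mod 13.
  i = 1 (α = 7): (7−11)(7−8)(7−1)(7−6) = (−4)·(−1)·6·1 = 24 ≡ 11, so v_1 = 11^{−1} = 6 (mod 13).
  i = 2 (α = 11): (11−7)(11−8)(11−1)(11−6) = 4·3·10·5 = 600 ≡ 2, so v_2 = 2^{−1} = 7 (mod 13).
  i = 3 (α = 8): (8−7)(8−11)(8−1)(8−6) = 1·(−3)·7·2 = −42 ≡ 10, so v_3 = 10^{−1} = 4 (mod 13).
  i = 4 (α = 1): (1−7)(1−11)(1−8)(1−6) = (−6)·(−10)·(−7)·(−5) = 2100 ≡ 7, so v_4 = 7^{−1} = 2 (mod 13).
  i = 5 (α = 6): (6−7)(6−11)(6−8)(6−1) = (−1)·(−5)·(−2)·5 = −50 ≡ 2, so v_5 = 2^{−1} = 7 (mod 13).
  v = [6, 7, 4, 2, 7].
Step 2: syndromes of r = [2, 4, 0, 12, 8] (all sums mod 13).
  S_0 = Σ v_i r_i = 6·2 + 7·4 + 4·0 + 2·12 + 7·8 = 120 ≡ 3.
  S_1 = Σ v_i α_i r_i = 6·7·2 + 7·11·4 + 4·8·0 + 2·1·12 + 7·6·8 = 752 ≡ 11.
  α_i^2 mod 13 = [10, 4, 12, 1, 10].
  S_2 = Σ v_i α_i^2 r_i = 6·10·2 + 7·4·4 + 4·12·0 + 2·1·12 + 7·10·8 = 816 ≡ 10.
  S = (3, 11, 10) ≠ 0, so r is not a codeword (an error is present).
Step 3: locate the error. For a single error e at position i, S_ℓ = v_i·e·α_i^ℓ, so α_err = S_1/S_0.
  S_0^{−1} = 3^{−1} = 9 (mod 13), so α_err = 11·9 = 99 ≡ 8 = α_3. Error position i = 3.
  Consistency check: S_2/S_1 = 10·6 = 60 ≡ 8 = α_err ✓ (single-error assumption holds).
Step 4: error magnitude e = S_0/v_3 = S_0·∏_{j≠3}(α_3 − α_j) = 3·10 = 30 ≡ 4 (mod 13).
Step 5: correct position 3: c_3 = r_3 − e = 0 − 4 ≡ 9 (mod 13). Hence c = [2, 4, 9, 12, 8].
  Check: interpolating c through the α_i gives m(x) = 5 + 7·x (degree < 2) with m(α_i) = c_i for every i, so c is indeed a codeword.


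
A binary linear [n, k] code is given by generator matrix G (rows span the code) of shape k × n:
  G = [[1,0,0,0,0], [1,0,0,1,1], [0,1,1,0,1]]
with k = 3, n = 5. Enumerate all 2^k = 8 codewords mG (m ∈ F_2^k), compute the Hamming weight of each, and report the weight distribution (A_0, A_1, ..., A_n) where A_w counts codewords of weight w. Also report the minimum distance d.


Weight distribution: A_0 = 1, A_1 = 1, A_2 = 1, A_3 = 3, A_4 = 2. Minimum distance d = 1.

Enumerate all 2^3 = 8 messages m ∈ F_2^3.
For each, compute codeword c = mG in F_2^5, then tally its weight.
  m = 000 → c = 00000, weight = 0.
  m = 100 → c = 10000, weight = 1.
  m = 010 → c = 10011, weight = 3.
  m = 110 → c = 00011, weight = 2.
  m = 001 → c = 01101, weight = 3.
  m = 101 → c = 11101, weight = 4.
  m = 011 → c = 11110, weight = 4.
  m = 111 → c = 01110, weight = 3.
Tally weights:
  weight 0: 1 codewords.
  weight 1: 1 codewords.
  weight 2: 1 codewords.
  weight 3: 3 codewords.
  weight 4: 2 codewords.
Minimum distance d = smallest w > 0 with A_w > 0 = 1.
Sanity: Σ A_w = 8 = 2^3 = 8 ✓.


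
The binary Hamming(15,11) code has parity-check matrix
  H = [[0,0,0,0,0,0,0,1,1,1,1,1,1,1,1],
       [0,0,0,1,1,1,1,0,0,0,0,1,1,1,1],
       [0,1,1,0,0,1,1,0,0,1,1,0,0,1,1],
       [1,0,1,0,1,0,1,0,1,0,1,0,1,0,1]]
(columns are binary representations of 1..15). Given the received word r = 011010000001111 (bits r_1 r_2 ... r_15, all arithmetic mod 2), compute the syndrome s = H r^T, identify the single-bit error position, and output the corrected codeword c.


s = (0, 1, 0, 0)^T, error position = 4, corrected codeword c = 011110000001111

Compute s = H r^T mod 2 one row at a time:
  s_1 = 0 + 0 + 0 + 0 + 1 + 1 + 1 + 1 = 4 ≡ 0 (mod 2).
  s_2 = 0 + 1 + 0 + 0 + 1 + 1 + 1 + 1 = 5 ≡ 1 (mod 2).
  s_3 = 1 + 1 + 0 + 0 + 0 + 0 + 1 + 1 = 4 ≡ 0 (mod 2).
  s_4 = 0 + 1 + 1 + 0 + 0 + 0 + 1 + 1 = 4 ≡ 0 (mod 2).
s = (0, 1, 0, 0)^T — this equals column 4 of H (binary 0100), so error is at position 4.
Correct: flip bit 4 of r = 011010000001111 to get c = 011110000001111.


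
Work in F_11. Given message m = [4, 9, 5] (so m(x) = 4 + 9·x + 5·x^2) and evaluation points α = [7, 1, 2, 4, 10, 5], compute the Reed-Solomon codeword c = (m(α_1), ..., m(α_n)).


c = [4, 7, 9, 10, 0, 9]

Message polynomial: m(x) = 4 + 9·x + 5·x^2 (mod 11).
For each evaluation point α_i, compute m(α_i) mod 11:
  α_1 = 7: Horner steps 5 → 0 → 4, so m(7) = 4.
  α_2 = 1: Horner steps 5 → 3 → 7, so m(1) = 7.
  α_3 = 2: Horner steps 5 → 8 → 9, so m(2) = 9.
  α_4 = 4: Horner steps 5 → 7 → 10, so m(4) = 10.
  α_5 = 10: Horner steps 5 → 4 → 0, so m(10) = 0.
  α_6 = 5: Horner steps 5 → 1 → 9, so m(5) = 9.
Codeword c = [4, 7, 9, 10, 0, 9] ∈ F_11^6.


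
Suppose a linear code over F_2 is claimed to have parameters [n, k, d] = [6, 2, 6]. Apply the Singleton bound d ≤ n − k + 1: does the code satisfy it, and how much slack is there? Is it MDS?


Singleton RHS = n − k + 1 = 5, slack = -1, bound violated (no such code; not MDS).

Singleton bound: d ≤ n − k + 1.
Here n = 6, k = 2, so n − k + 1 = 5.
Given d = 6, check d ≤ 5: NO.
Slack = (n − k + 1) − d = -1.
The slack is negative: d = 6 exceeds n − k + 1 = 5 by 1, so the Singleton bound is violated and no linear [6, 2, 6]_2 code can exist. In particular it is not MDS (MDS requires d = n − k + 1 exactly).
Description: the claimed parameters are [6, 2, 6]_2; such a code would be impossible (violates the Singleton bound).


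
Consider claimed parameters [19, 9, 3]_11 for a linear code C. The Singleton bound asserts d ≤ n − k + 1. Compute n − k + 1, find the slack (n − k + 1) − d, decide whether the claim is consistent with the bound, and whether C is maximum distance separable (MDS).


Singleton RHS = n − k + 1 = 11, slack = 8, bound satisfied, not MDS.

Singleton bound: d ≤ n − k + 1.
Here n = 19, k = 9, so n − k + 1 = 11.
Given d = 3, check d ≤ 11: YES.
Slack = (n − k + 1) − d = 8.
The code is NOT MDS (slack = 8 > 0).
Description: the claimed parameters are [19, 9, 3]_11; such a code would be non-MDS.
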